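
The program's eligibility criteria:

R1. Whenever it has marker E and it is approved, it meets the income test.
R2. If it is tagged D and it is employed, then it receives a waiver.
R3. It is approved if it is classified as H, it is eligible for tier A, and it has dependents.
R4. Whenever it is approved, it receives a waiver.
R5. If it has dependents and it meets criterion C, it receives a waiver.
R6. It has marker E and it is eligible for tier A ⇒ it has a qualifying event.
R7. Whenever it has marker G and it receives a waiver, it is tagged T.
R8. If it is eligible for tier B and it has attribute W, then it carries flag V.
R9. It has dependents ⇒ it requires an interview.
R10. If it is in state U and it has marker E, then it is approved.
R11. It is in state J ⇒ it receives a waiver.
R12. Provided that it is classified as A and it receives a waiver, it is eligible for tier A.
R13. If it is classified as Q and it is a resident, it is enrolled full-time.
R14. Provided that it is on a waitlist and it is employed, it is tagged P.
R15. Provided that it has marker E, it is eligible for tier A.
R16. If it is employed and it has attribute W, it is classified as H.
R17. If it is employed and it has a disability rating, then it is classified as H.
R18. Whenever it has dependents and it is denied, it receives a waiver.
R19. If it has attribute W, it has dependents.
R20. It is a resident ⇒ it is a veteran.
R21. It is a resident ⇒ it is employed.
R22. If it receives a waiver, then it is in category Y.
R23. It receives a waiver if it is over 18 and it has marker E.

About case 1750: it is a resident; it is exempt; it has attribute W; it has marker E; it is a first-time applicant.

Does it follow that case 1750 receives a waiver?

Yes

By R15 (it has marker E): it is eligible for tier A.
By R19 (it has attribute W): it has dependents.
By R21 (it is a resident): it is employed.
By R16 (it is employed, it has attribute W): it is classified as H.
By R3 (it is classified as H, it is eligible for tier A, it has dependents): it is approved.
By R4 (it is approved): it receives a waiver.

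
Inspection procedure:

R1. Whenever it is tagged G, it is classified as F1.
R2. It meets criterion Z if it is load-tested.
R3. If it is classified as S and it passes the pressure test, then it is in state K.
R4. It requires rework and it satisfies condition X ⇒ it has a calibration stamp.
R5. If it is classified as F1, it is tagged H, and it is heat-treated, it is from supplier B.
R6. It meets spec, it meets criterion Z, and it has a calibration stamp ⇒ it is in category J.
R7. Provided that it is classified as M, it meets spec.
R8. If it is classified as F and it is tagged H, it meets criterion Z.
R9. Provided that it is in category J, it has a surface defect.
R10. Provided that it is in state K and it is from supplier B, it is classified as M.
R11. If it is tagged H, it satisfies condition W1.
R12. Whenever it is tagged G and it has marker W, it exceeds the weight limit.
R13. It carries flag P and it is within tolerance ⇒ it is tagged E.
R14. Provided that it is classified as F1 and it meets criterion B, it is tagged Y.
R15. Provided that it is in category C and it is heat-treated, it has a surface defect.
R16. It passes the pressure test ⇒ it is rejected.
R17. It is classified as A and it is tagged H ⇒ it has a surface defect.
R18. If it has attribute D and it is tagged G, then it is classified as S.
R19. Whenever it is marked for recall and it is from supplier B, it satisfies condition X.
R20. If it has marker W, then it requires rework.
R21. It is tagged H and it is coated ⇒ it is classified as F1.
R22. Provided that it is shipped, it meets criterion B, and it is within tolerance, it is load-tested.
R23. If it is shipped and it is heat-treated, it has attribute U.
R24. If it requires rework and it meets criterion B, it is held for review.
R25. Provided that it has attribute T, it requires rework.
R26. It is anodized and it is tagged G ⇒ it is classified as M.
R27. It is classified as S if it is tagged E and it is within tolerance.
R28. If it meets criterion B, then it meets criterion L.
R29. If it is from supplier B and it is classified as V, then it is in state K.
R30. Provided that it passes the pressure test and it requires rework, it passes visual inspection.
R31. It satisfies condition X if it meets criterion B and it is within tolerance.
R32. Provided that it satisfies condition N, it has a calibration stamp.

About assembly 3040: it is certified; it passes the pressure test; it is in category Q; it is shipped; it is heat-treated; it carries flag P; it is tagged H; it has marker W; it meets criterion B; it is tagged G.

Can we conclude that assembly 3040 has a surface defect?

Forward chaining from the given facts derives: is classified as F1, is from supplier B, satisfies condition W1, exceeds the weight limit, is tagged Y, is rejected, requires rework, has attribute U, is held for review, meets criterion L, passes visual inspection.
Rules concluding "it has a surface defect": R9 needs "it is in category J"; R15 needs "it is in category C"; R17 needs "it is classified as A" — none of these are established.

No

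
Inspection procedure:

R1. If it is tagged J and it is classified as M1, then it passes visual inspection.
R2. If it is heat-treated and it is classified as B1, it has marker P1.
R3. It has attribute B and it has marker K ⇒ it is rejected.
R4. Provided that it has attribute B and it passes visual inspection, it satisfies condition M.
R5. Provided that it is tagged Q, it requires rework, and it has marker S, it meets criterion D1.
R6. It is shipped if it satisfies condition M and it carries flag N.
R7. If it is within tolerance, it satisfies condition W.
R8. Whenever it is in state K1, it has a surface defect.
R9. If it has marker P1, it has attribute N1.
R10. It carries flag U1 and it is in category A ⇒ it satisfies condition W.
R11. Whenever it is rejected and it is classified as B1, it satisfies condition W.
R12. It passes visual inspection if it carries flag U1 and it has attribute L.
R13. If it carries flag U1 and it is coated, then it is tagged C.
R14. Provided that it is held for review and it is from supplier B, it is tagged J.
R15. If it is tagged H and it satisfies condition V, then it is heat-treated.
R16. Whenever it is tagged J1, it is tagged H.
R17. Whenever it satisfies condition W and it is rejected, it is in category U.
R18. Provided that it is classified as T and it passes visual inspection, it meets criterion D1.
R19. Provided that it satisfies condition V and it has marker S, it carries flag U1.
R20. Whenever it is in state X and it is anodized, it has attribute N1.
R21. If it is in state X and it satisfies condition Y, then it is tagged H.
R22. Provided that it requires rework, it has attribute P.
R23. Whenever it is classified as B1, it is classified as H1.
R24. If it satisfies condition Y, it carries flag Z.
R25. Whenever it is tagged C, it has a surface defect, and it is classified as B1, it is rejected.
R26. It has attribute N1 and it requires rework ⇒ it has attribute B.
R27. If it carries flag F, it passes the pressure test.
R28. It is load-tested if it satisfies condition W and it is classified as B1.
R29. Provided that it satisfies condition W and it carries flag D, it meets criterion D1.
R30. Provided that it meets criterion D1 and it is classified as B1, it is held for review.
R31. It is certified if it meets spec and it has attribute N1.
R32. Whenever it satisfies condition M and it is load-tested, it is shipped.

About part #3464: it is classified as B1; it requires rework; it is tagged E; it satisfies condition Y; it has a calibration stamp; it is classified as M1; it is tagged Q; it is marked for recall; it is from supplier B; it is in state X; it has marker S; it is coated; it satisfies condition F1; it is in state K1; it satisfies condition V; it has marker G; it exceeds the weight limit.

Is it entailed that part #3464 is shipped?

By R5 (it is tagged Q, it requires rework, it has marker S): it meets criterion D1.
By R8 (it is in state K1): it has a surface defect.
By R19 (it satisfies condition V, it has marker S): it carries flag U1.
By R21 (it is in state X, it satisfies condition Y): it is tagged H.
By R30 (it meets criterion D1, it is classified as B1): it is held for review.
By R13 (it carries flag U1, it is coated): it is tagged C.
By R14 (it is held for review, it is from supplier B): it is tagged J.
By R15 (it is tagged H, it satisfies condition V): it is heat-treated.
By R25 (it is tagged C, it has a surface defect, it is classified as B1): it is rejected.
By R1 (it is tagged J, it is classified as M1): it passes visual inspection.
By R2 (it is heat-treated, it is classified as B1): it has marker P1.
By R9 (it has marker P1): it has attribute N1.
By R11 (it is rejected, it is classified as B1): it satisfies condition W.
By R26 (it has attribute N1, it requires rework): it has attribute B.
By R28 (it satisfies condition W, it is classified as B1): it is load-tested.
By R4 (it has attribute B, it passes visual inspection): it satisfies condition M.
By R32 (it satisfies condition M, it is load-tested): it is shipped.

Yes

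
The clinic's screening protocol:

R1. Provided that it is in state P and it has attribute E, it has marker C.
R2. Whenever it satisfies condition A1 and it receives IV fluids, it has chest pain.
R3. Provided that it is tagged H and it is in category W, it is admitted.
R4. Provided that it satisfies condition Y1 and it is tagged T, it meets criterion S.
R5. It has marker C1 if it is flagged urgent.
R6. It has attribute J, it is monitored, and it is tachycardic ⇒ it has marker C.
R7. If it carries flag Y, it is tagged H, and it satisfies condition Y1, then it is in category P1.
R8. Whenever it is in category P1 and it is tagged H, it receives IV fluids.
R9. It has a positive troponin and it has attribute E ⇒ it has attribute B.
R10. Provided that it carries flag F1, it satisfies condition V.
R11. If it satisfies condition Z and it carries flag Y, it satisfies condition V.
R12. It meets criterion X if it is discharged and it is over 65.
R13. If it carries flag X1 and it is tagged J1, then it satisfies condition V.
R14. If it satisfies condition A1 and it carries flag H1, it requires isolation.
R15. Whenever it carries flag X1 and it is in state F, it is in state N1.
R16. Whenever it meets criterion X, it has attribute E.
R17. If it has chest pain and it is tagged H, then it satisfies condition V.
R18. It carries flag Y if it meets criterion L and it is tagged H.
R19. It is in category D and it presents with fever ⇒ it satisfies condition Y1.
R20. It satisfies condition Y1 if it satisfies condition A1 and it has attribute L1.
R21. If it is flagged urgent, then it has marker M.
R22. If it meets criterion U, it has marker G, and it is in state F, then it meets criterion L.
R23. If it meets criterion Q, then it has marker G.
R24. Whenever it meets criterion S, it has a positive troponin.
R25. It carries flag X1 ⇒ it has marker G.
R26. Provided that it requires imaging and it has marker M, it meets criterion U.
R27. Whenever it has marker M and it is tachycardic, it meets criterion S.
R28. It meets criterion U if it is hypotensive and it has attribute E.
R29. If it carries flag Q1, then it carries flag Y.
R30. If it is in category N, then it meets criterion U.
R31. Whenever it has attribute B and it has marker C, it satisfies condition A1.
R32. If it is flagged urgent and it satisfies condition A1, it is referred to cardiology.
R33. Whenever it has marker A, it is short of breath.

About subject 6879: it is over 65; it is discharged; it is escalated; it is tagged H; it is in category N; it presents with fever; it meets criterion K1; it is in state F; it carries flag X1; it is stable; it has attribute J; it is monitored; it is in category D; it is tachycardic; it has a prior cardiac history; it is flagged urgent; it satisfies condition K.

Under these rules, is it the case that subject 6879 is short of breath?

Forward chaining from the given facts derives: has marker C1, has marker C, meets criterion X, is in state N1, has attribute E, satisfies condition Y1, has marker M, has marker G, meets criterion S, meets criterion U, meets criterion L, has a positive troponin, has attribute B, carries flag Y, satisfies condition A1, is referred to cardiology, is in category P1, receives IV fluids, has chest pain, satisfies condition V.
The only rule concluding "it is short of breath" is R33, which needs "it has marker A"; that is never established.

No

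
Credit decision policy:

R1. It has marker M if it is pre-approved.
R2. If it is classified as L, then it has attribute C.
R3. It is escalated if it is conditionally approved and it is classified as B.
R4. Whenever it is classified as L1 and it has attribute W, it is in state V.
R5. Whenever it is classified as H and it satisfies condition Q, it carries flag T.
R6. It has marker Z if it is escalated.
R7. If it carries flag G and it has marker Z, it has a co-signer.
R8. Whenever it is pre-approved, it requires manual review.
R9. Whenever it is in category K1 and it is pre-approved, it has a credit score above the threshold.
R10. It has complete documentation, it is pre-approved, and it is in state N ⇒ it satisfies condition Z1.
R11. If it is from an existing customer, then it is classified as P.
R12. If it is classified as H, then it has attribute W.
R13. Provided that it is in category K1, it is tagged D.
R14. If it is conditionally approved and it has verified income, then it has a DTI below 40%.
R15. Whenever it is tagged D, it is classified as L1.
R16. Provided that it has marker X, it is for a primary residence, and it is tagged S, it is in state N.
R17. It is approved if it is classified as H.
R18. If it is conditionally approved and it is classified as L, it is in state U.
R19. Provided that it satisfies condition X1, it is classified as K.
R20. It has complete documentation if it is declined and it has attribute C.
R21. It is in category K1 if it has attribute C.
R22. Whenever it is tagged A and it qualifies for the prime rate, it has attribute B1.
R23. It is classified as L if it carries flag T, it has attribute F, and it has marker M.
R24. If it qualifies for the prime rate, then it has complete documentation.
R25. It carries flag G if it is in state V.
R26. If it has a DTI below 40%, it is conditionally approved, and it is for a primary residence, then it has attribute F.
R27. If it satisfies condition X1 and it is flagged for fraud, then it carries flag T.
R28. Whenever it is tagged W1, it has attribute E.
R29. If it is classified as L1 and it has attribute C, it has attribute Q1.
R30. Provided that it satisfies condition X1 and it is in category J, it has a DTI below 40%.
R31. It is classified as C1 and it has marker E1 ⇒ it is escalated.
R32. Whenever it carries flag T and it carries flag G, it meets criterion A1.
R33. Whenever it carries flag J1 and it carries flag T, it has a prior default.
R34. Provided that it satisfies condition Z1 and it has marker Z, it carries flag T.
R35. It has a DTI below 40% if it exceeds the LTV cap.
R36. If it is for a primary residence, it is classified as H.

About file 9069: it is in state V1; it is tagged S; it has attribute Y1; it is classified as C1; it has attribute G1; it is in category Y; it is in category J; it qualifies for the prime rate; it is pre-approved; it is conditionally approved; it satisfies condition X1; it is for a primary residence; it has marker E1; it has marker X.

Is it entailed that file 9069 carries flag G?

Yes

By R1 (it is pre-approved): it has marker M.
By R16 (it has marker X, it is for a primary residence, it is tagged S): it is in state N.
By R24 (it qualifies for the prime rate): it has complete documentation.
By R30 (it satisfies condition X1, it is in category J): it has a DTI below 40%.
By R31 (it is classified as C1, it has marker E1): it is escalated.
By R36 (it is for a primary residence): it is classified as H.
By R6 (it is escalated): it has marker Z.
By R10 (it has complete documentation, it is pre-approved, it is in state N): it satisfies condition Z1.
By R12 (it is classified as H): it has attribute W.
By R26 (it has a DTI below 40%, it is conditionally approved, it is for a primary residence): it has attribute F.
By R34 (it satisfies condition Z1, it has marker Z): it carries flag T.
By R23 (it carries flag T, it has attribute F, it has marker M): it is classified as L.
By R2 (it is classified as L): it has attribute C.
By R21 (it has attribute C): it is in category K1.
By R13 (it is in category K1): it is tagged D.
By R15 (it is tagged D): it is classified as L1.
By R4 (it is classified as L1, it has attribute W): it is in state V.
By R25 (it is in state V): it carries flag G.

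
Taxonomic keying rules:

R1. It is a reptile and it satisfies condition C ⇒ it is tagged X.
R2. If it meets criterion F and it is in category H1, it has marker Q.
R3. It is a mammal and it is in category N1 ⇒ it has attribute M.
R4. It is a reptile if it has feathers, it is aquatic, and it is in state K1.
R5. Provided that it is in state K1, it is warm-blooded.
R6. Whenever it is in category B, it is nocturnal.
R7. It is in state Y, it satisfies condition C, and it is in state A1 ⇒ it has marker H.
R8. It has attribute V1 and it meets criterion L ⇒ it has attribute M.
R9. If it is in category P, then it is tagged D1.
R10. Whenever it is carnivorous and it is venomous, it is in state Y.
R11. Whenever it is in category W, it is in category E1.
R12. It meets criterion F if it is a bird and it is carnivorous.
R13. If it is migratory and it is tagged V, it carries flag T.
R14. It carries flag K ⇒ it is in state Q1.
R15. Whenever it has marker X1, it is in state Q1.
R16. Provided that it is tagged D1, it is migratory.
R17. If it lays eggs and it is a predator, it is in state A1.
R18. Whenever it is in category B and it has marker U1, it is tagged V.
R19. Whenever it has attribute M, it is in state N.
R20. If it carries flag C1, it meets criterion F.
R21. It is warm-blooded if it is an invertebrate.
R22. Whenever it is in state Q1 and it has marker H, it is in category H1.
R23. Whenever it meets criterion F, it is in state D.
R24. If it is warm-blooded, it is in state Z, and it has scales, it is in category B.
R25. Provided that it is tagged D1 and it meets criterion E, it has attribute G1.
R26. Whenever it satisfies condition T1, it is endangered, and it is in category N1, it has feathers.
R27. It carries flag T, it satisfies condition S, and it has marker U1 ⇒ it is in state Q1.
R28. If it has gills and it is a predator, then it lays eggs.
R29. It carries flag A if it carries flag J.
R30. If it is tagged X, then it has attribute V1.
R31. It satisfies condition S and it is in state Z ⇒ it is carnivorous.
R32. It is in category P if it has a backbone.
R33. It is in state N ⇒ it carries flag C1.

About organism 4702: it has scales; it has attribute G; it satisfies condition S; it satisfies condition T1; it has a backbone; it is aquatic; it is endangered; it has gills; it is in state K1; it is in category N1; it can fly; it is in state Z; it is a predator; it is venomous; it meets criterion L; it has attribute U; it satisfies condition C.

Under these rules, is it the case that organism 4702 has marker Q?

No

Forward chaining from the given facts derives: is warm-blooded, is in category B, has feathers, lays eggs, is carnivorous, is in category P, is a reptile, is nocturnal, is tagged D1, is in state Y, is migratory, is in state A1, is tagged X, has marker H, has attribute V1, has attribute M, is in state N, carries flag C1, meets criterion F, is in state D.
The only rule concluding "it has marker Q" is R2, which needs "it is in category H1"; that is never established.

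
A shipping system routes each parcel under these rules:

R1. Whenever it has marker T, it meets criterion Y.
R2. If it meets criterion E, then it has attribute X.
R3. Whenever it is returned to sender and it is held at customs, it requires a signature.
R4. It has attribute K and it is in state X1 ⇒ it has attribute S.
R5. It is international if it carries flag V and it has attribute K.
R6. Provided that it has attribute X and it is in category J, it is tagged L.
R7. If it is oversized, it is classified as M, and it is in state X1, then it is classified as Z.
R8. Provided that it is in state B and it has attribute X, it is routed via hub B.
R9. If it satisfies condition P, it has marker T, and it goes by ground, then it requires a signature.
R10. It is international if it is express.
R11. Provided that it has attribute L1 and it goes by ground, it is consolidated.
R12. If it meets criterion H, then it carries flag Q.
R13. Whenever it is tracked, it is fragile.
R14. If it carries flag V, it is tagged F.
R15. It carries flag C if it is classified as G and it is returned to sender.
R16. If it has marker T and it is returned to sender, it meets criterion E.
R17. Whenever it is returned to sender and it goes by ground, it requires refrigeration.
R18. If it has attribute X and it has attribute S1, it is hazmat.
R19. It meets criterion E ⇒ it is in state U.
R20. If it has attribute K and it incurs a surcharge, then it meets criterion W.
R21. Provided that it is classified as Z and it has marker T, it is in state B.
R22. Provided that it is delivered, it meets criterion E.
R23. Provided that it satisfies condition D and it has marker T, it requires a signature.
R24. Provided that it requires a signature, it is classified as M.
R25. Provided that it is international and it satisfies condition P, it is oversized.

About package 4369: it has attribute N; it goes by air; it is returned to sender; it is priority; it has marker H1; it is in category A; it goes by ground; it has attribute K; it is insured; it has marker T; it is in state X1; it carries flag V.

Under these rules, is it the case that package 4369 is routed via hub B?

Forward chaining from the given facts derives: meets criterion Y, has attribute S, is international, is tagged F, meets criterion E, requires refrigeration, is in state U, has attribute X.
The only rule concluding "it is routed via hub B" is R8, which needs "it is in state B"; that is never established.

No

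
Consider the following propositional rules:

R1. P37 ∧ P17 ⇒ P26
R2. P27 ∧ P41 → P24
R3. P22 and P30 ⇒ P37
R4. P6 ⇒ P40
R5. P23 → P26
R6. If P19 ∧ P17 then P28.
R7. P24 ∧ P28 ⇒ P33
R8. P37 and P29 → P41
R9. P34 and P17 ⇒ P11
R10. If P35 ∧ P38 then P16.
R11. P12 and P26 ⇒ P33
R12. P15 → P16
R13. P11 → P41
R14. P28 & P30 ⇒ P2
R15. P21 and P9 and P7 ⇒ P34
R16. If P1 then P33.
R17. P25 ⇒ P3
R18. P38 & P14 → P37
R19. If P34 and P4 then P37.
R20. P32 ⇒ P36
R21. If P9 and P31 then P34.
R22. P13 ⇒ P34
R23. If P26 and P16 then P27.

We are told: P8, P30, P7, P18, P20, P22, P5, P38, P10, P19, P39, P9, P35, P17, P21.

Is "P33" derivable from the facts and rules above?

P37  (by R3: P22, P30)
P28  (by R6: P19, P17)
P16  (by R10: P35, P38)
P34  (by R15: P21, P9, P7)
P26  (by R1: P37, P17)
P11  (by R9: P34, P17)
P41  (by R13: P11)
P27  (by R23: P26, P16)
P24  (by R2: P27, P41)
P33  (by R7: P24, P28)

Yes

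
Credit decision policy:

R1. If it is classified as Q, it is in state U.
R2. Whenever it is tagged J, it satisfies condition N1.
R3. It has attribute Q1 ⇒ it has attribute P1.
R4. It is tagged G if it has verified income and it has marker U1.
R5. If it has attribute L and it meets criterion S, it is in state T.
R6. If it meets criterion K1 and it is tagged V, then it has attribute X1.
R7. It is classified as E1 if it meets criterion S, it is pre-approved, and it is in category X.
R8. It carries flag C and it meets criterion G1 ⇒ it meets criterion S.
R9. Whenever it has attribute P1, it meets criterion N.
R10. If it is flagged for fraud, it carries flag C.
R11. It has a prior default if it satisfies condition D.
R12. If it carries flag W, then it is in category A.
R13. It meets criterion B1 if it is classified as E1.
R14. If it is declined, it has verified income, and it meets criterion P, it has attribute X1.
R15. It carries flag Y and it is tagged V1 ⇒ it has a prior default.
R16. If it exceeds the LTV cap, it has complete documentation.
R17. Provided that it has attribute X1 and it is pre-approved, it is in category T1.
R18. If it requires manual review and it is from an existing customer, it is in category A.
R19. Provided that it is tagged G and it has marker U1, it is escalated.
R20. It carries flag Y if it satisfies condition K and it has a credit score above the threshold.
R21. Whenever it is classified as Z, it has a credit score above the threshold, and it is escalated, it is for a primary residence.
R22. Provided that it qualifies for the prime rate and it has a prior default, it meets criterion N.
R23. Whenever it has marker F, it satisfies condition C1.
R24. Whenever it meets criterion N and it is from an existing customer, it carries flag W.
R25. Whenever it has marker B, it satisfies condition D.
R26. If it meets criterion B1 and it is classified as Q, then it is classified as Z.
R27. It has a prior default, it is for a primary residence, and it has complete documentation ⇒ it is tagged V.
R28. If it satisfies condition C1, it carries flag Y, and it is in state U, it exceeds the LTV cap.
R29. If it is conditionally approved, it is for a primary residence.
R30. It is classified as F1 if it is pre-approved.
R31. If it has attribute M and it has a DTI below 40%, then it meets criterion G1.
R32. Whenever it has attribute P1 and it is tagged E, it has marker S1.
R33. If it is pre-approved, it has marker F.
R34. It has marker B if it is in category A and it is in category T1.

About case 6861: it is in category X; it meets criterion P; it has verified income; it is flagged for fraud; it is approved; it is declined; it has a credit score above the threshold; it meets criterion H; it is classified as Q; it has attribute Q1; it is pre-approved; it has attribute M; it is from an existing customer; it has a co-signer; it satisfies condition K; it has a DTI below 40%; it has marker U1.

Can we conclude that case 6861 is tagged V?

Yes

By R1 (it is classified as Q): it is in state U.
By R3 (it has attribute Q1): it has attribute P1.
By R4 (it has verified income, it has marker U1): it is tagged G.
By R9 (it has attribute P1): it meets criterion N.
By R10 (it is flagged for fraud): it carries flag C.
By R14 (it is declined, it has verified income, it meets criterion P): it has attribute X1.
By R17 (it has attribute X1, it is pre-approved): it is in category T1.
By R19 (it is tagged G, it has marker U1): it is escalated.
By R20 (it satisfies condition K, it has a credit score above the threshold): it carries flag Y.
By R24 (it meets criterion N, it is from an existing customer): it carries flag W.
By R31 (it has attribute M, it has a DTI below 40%): it meets criterion G1.
By R33 (it is pre-approved): it has marker F.
By R8 (it carries flag C, it meets criterion G1): it meets criterion S.
By R12 (it carries flag W): it is in category A.
By R23 (it has marker F): it satisfies condition C1.
By R28 (it satisfies condition C1, it carries flag Y, it is in state U): it exceeds the LTV cap.
By R34 (it is in category A, it is in category T1): it has marker B.
By R7 (it meets criterion S, it is pre-approved, it is in category X): it is classified as E1.
By R13 (it is classified as E1): it meets criterion B1.
By R16 (it exceeds the LTV cap): it has complete documentation.
By R25 (it has marker B): it satisfies condition D.
By R26 (it meets criterion B1, it is classified as Q): it is classified as Z.
By R11 (it satisfies condition D): it has a prior default.
By R21 (it is classified as Z, it has a credit score above the threshold, it is escalated): it is for a primary residence.
By R27 (it has a prior default, it is for a primary residence, it has complete documentation): it is tagged V.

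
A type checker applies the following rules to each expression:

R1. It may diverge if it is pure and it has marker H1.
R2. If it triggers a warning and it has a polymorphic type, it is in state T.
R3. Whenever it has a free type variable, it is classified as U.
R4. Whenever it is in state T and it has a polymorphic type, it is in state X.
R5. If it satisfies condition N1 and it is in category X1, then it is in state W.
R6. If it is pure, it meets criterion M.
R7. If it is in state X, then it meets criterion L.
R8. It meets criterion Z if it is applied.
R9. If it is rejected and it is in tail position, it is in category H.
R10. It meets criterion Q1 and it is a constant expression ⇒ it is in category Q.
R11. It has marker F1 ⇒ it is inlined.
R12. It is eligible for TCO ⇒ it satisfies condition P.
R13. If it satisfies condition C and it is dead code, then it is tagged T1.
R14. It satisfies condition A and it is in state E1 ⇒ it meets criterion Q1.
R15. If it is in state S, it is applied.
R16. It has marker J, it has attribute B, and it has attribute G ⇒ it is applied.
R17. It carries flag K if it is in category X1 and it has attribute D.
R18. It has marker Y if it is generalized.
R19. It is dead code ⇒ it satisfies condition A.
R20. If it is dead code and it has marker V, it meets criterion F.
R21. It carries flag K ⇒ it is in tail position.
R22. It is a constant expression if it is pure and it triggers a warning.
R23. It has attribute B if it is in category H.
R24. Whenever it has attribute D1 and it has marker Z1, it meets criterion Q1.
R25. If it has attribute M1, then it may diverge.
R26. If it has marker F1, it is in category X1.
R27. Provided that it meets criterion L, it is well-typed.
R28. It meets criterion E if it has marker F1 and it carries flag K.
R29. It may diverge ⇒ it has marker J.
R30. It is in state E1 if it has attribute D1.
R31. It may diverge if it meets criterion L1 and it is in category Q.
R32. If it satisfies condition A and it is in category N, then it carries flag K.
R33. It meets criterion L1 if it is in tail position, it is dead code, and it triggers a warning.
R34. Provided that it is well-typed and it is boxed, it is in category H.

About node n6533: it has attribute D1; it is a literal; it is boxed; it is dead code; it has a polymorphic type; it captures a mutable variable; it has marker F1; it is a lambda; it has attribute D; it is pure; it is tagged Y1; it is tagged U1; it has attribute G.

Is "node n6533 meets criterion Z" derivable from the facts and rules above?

Forward chaining from the given facts derives: meets criterion M, is inlined, satisfies condition A, is in category X1, is in state E1, meets criterion Q1, carries flag K, is in tail position, meets criterion E.
The only rule concluding "it meets criterion Z" is R8, which needs "it is applied"; that is never established.

No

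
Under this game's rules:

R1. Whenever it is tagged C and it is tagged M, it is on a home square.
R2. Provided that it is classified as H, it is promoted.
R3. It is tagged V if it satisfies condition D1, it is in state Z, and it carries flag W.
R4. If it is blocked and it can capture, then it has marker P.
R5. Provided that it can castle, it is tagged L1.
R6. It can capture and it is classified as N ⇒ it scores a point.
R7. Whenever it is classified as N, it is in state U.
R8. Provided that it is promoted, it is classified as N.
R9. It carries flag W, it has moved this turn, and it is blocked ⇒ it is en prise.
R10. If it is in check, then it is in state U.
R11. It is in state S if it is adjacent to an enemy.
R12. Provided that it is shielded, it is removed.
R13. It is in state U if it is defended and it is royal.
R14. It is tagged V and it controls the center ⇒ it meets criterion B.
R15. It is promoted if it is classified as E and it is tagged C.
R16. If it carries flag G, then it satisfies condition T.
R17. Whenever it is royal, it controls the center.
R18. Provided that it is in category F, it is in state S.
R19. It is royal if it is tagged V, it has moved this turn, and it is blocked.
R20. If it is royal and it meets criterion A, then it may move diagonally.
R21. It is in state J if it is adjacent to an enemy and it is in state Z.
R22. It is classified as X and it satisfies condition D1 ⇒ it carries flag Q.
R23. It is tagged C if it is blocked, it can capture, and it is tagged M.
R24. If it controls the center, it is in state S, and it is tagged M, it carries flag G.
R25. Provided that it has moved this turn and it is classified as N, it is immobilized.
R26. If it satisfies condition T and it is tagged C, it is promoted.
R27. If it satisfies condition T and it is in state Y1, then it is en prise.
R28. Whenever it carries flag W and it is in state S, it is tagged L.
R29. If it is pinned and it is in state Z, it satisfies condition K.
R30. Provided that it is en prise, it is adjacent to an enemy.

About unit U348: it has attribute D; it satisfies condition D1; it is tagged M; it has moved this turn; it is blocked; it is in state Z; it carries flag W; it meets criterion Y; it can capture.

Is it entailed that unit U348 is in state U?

By R3 (it satisfies condition D1, it is in state Z, it carries flag W): it is tagged V.
By R9 (it carries flag W, it has moved this turn, it is blocked): it is en prise.
By R19 (it is tagged V, it has moved this turn, it is blocked): it is royal.
By R23 (it is blocked, it can capture, it is tagged M): it is tagged C.
By R30 (it is en prise): it is adjacent to an enemy.
By R11 (it is adjacent to an enemy): it is in state S.
By R17 (it is royal): it controls the center.
By R24 (it controls the center, it is in state S, it is tagged M): it carries flag G.
By R16 (it carries flag G): it satisfies condition T.
By R26 (it satisfies condition T, it is tagged C): it is promoted.
By R8 (it is promoted): it is classified as N.
By R7 (it is classified as N): it is in state U.

Yes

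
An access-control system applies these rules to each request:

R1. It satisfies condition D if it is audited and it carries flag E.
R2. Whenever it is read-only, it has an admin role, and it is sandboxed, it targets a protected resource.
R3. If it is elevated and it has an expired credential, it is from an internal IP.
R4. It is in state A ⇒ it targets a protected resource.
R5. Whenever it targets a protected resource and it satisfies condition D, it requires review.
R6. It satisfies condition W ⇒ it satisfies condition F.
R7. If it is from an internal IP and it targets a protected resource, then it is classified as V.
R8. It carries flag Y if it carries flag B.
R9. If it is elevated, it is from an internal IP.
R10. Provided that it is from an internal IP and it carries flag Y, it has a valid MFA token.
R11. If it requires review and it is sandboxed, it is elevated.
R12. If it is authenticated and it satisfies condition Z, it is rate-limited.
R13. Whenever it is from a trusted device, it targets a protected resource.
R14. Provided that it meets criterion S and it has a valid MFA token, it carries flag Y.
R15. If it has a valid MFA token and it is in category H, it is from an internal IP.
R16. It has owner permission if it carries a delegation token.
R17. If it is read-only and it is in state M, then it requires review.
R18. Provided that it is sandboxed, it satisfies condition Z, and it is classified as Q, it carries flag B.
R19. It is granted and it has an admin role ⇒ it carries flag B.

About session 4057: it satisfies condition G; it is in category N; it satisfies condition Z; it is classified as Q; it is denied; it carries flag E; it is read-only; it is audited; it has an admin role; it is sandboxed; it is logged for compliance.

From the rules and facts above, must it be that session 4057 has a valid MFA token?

By R1 (it is audited, it carries flag E): it satisfies condition D.
By R2 (it is read-only, it has an admin role, it is sandboxed): it targets a protected resource.
By R5 (it targets a protected resource, it satisfies condition D): it requires review.
By R11 (it requires review, it is sandboxed): it is elevated.
By R18 (it is sandboxed, it satisfies condition Z, it is classified as Q): it carries flag B.
By R8 (it carries flag B): it carries flag Y.
By R9 (it is elevated): it is from an internal IP.
By R10 (it is from an internal IP, it carries flag Y): it has a valid MFA token.

Yes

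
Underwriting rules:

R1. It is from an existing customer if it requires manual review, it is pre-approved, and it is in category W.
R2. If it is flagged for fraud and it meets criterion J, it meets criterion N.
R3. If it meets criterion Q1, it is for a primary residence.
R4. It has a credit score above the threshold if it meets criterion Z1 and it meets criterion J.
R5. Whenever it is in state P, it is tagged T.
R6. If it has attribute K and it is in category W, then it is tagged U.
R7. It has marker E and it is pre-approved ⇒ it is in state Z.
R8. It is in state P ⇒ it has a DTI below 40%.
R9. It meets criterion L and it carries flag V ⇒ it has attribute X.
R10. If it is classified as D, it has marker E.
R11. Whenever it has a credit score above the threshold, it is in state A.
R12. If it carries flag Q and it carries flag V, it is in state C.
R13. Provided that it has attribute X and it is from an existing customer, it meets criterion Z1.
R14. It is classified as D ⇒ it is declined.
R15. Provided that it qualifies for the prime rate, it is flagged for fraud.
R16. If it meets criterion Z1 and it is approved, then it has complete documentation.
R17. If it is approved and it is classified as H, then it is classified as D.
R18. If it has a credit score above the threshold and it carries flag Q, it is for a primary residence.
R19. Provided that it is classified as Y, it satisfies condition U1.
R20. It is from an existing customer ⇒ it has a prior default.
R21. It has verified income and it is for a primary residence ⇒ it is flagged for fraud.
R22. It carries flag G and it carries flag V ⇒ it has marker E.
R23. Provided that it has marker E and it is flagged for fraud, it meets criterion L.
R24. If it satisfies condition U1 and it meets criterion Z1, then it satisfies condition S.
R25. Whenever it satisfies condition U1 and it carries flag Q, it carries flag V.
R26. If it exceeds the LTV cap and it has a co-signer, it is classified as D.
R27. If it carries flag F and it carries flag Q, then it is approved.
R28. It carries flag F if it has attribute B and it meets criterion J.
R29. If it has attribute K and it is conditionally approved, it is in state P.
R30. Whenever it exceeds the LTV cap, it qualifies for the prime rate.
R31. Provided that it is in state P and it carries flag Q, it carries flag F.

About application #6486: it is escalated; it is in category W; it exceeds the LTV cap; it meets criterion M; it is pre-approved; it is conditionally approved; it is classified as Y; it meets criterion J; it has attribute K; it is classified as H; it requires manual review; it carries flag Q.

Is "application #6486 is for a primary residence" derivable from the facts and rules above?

By R1 (it requires manual review, it is pre-approved, it is in category W): it is from an existing customer.
By R19 (it is classified as Y): it satisfies condition U1.
By R25 (it satisfies condition U1, it carries flag Q): it carries flag V.
By R29 (it has attribute K, it is conditionally approved): it is in state P.
By R30 (it exceeds the LTV cap): it qualifies for the prime rate.
By R31 (it is in state P, it carries flag Q): it carries flag F.
By R15 (it qualifies for the prime rate): it is flagged for fraud.
By R27 (it carries flag F, it carries flag Q): it is approved.
By R17 (it is approved, it is classified as H): it is classified as D.
By R10 (it is classified as D): it has marker E.
By R23 (it has marker E, it is flagged for fraud): it meets criterion L.
By R9 (it meets criterion L, it carries flag V): it has attribute X.
By R13 (it has attribute X, it is from an existing customer): it meets criterion Z1.
By R4 (it meets criterion Z1, it meets criterion J): it has a credit score above the threshold.
By R18 (it has a credit score above the threshold, it carries flag Q): it is for a primary residence.

Yes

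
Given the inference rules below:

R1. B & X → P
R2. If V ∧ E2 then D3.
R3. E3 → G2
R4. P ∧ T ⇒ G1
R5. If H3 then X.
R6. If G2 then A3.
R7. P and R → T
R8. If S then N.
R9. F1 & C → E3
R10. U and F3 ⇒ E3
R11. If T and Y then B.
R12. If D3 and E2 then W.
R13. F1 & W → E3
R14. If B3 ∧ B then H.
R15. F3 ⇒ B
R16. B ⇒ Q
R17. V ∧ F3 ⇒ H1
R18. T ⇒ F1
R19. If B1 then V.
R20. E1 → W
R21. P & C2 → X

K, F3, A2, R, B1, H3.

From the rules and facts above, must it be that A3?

No

Forward chaining from the given facts derives: X, B, Q, V, P, T, H1, F1, G1.
The only rule concluding A3 is R6, which needs G2; that is never established.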